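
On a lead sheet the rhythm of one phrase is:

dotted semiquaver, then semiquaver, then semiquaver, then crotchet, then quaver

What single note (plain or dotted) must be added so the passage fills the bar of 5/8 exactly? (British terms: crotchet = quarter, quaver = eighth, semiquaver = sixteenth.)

thirty-second note

The bar of 5/8 = 20 thirty-second notes.
Each duration in thirty-second notes: dotted semiquaver = 3; semiquaver = 2; semiquaver = 2; crotchet = 8; quaver = 4.
Total: 3 + 2 + 2 + 8 + 4 = 19.
Remaining: 20 − 19 = 1 thirty-second note, which is a thirty-second note.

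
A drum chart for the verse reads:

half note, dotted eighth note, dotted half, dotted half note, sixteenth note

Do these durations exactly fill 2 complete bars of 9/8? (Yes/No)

One bar of 9/8 = 18 sixteenth notes, so 2 bars = 36.
In sixteenth notes: half note = 8; dotted eighth note = 3; dotted half = 12; dotted half note = 12; sixteenth note = 1.
Sum: 8 + 3 + 12 + 12 + 1 = 36.
36 equals 36, so the answer is Yes.

Yes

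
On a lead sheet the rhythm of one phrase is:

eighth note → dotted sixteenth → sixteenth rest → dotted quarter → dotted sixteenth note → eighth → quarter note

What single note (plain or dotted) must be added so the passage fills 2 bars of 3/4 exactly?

2 bars of 3/4 = 48 thirty-second notes.
Convert each value to thirty-second notes: eighth note = 4; dotted sixteenth = 3; sixteenth rest = 2; dotted quarter = 12; dotted sixteenth note = 3; eighth = 4; quarter note = 8.
Adding: 4 + 3 + 2 + 12 + 3 + 4 + 8 = 36.
Remaining: 48 − 36 = 12 thirty-second notes, which is a dotted quarter note.

dotted quarter note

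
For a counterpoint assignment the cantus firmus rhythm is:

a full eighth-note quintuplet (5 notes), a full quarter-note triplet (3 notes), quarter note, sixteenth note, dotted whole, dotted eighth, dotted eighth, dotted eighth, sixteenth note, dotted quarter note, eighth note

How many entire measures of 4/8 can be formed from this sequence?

One bar of 4/8 = 8 sixteenth notes.
Working in sixteenth notes: a full eighth-note quintuplet (5 notes) (five quintuplet eighths span one half) = 8; a full quarter-note triplet (3 notes) (three triplet quarters span one half) = 8; quarter note = 4; sixteenth note = 1; dotted whole = 24; dotted eighth = 3; dotted eighth = 3; dotted eighth = 3; sixteenth note = 1; dotted quarter note = 6; eighth note = 2.
Total: 8 + 8 + 4 + 1 + 24 + 3 + 3 + 3 + 1 + 6 + 2 = 63.
63 ÷ 8 = 7 complete bars with 7 left over.

7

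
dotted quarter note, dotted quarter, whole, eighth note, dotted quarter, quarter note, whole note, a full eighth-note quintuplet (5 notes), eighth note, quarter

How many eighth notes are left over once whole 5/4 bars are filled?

5

One bar of 5/4 = 10 eighth notes.
Convert each value to eighth notes: dotted quarter note = 3; dotted quarter = 3; whole = 8; eighth note = 1; dotted quarter = 3; quarter note = 2; whole note = 8; a full eighth-note quintuplet (5 notes) (five quintuplet eighths span one half) = 4; eighth note = 1; quarter = 2.
Altogether 3 + 3 + 8 + 1 + 3 + 2 + 8 + 4 + 1 + 2 = 35.
35 ÷ 10 = 3 complete bars with 5 eighth notes remaining.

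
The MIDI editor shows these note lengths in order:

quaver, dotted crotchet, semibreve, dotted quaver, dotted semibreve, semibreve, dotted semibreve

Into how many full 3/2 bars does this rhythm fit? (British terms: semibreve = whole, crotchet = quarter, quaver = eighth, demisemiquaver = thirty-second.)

One bar of 3/2 = 24 sixteenth notes.
Each duration in sixteenth notes: quaver = 2; dotted crotchet = 6; semibreve = 16; dotted quaver = 3; dotted semibreve = 24; semibreve = 16; dotted semibreve = 24.
Total: 2 + 6 + 16 + 3 + 24 + 16 + 24 = 91.
91 ÷ 24 = 3 complete bars with 19 left over.

3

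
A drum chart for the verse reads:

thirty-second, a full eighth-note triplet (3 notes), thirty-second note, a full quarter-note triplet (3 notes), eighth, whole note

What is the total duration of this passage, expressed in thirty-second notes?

Working in thirty-second notes: thirty-second = 1; a full eighth-note triplet (3 notes) (three triplet eighths span one quarter) = 8; thirty-second note = 1; a full quarter-note triplet (3 notes) (three triplet quarters span one half) = 16; eighth = 4; whole note = 32.
Adding: 1 + 8 + 1 + 16 + 4 + 32 = 62 thirty-second notes.

62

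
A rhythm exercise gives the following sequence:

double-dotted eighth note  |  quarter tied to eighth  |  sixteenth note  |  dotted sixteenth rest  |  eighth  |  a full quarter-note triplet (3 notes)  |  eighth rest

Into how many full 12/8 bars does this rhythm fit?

One bar of 12/8 = 48 thirty-second notes.
Convert each value to thirty-second notes: double-dotted eighth note = 7; quarter tied to eighth (quarter + eighth) = 12; sixteenth note = 2; dotted sixteenth rest = 3; eighth = 4; a full quarter-note triplet (3 notes) (three triplet quarters span one half) = 16; eighth rest = 4.
Total: 7 + 12 + 2 + 3 + 4 + 16 + 4 = 48.
48 ÷ 48 = 1 complete bar with 0 left over.

1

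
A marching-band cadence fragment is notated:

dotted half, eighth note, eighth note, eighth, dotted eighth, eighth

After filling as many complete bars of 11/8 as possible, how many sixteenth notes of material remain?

One bar of 11/8 = 22 sixteenth notes.
Convert each value to sixteenth notes: dotted half = 12; eighth note = 2; eighth note = 2; eighth = 2; dotted eighth = 3; eighth = 2.
Total: 12 + 2 + 2 + 2 + 3 + 2 = 23.
23 ÷ 22 = 1 complete bar with 1 sixteenth note remaining.

1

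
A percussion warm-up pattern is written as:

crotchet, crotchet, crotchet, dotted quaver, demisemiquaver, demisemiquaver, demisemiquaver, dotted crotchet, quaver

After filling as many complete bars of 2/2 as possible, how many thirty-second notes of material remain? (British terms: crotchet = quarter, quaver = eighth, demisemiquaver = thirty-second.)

One bar of 2/2 = 32 thirty-second notes.
Express everything in thirty-second notes: crotchet = 8; crotchet = 8; crotchet = 8; dotted quaver = 6; demisemiquaver = 1; demisemiquaver = 1; demisemiquaver = 1; dotted crotchet = 12; quaver = 4.
Total: 8 + 8 + 8 + 6 + 1 + 1 + 1 + 12 + 4 = 49.
49 ÷ 32 = 1 complete bar with 17 thirty-second notes remaining.

17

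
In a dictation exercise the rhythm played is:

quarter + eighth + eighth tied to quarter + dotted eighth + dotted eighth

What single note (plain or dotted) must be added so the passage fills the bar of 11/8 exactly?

The bar of 11/8 = 22 sixteenth notes.
In sixteenth notes: quarter = 4; eighth = 2; eighth tied to quarter (eighth + quarter) = 6; dotted eighth = 3; dotted eighth = 3.
Sum: 4 + 2 + 6 + 3 + 3 = 18.
Remaining: 22 − 18 = 4 sixteenth notes, which is a quarter note.

quarter note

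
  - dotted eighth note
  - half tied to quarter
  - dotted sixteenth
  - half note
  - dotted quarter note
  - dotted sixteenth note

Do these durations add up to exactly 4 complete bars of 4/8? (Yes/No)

One bar of 4/8 = 16 thirty-second notes, so 4 bars = 64.
In thirty-second notes: dotted eighth note = 6; half tied to quarter (half + quarter) = 24; dotted sixteenth = 3; half note = 16; dotted quarter note = 12; dotted sixteenth note = 3.
Altogether 6 + 24 + 3 + 16 + 12 + 3 = 64.
64 equals 64, so the answer is Yes.

Yes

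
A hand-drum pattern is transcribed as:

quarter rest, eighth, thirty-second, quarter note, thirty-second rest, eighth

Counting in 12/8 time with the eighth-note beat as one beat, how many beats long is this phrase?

6.5

One eighth-note beat = 4 thirty-second notes.
Convert each value to thirty-second notes: quarter rest = 8; eighth = 4; thirty-second = 1; quarter note = 8; thirty-second rest = 1; eighth = 4.
Adding: 8 + 4 + 1 + 8 + 1 + 4 = 26.
26 ÷ 4 = 6.5 beats.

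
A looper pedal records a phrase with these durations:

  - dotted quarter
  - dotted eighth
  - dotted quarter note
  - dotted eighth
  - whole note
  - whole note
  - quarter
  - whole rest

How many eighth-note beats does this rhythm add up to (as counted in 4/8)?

One eighth-note beat = 2 sixteenth notes.
Working in sixteenth notes: dotted quarter = 6; dotted eighth = 3; dotted quarter note = 6; dotted eighth = 3; whole note = 16; whole note = 16; quarter = 4; whole rest = 16.
Total: 6 + 3 + 6 + 3 + 16 + 16 + 4 + 16 = 70.
70 ÷ 2 = 35 beats.

35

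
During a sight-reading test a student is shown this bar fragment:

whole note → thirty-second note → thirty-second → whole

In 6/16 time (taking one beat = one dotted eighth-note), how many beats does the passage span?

11

One dotted eighth-note beat = 6 thirty-second notes.
In thirty-second notes: whole note = 32; thirty-second note = 1; thirty-second = 1; whole = 32.
Total: 32 + 1 + 1 + 32 = 66.
66 ÷ 6 = 11 beats.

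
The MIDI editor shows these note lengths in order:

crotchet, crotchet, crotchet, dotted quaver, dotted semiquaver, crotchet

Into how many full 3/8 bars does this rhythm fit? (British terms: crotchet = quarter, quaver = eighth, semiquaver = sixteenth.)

One bar of 3/8 = 12 thirty-second notes.
In thirty-second notes: crotchet = 8; crotchet = 8; crotchet = 8; dotted quaver = 6; dotted semiquaver = 3; crotchet = 8.
Sum: 8 + 8 + 8 + 6 + 3 + 8 = 41.
41 ÷ 12 = 3 complete bars with 5 left over.

3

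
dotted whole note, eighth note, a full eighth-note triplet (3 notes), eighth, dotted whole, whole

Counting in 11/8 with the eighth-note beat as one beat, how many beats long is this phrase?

One eighth-note beat = 2 sixteenth notes.
Convert each value to sixteenth notes: dotted whole note = 24; eighth note = 2; a full eighth-note triplet (3 notes) (three triplet eighths span one quarter) = 4; eighth = 2; dotted whole = 24; whole = 16.
Total: 24 + 2 + 4 + 2 + 24 + 16 = 72.
72 ÷ 2 = 36 beats.

36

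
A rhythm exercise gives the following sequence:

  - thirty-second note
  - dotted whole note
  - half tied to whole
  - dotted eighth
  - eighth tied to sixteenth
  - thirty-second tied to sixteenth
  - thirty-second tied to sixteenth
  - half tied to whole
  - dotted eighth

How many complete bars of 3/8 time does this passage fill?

14

One bar of 3/8 = 12 thirty-second notes.
In thirty-second notes: thirty-second note = 1; dotted whole note = 48; half tied to whole (half + whole) = 48; dotted eighth = 6; eighth tied to sixteenth (eighth + sixteenth) = 6; thirty-second tied to sixteenth (thirty-second + sixteenth) = 3; thirty-second tied to sixteenth (thirty-second + sixteenth) = 3; half tied to whole (half + whole) = 48; dotted eighth = 6.
Adding: 1 + 48 + 48 + 6 + 6 + 3 + 3 + 48 + 6 = 169.
169 ÷ 12 = 14 complete bars with 1 left over.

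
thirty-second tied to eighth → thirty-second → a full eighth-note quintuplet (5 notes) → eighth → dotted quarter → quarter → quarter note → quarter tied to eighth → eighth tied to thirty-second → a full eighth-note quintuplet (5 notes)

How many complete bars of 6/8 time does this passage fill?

One bar of 6/8 = 24 thirty-second notes.
In thirty-second notes: thirty-second tied to eighth (thirty-second + eighth) = 5; thirty-second = 1; a full eighth-note quintuplet (5 notes) (five quintuplet eighths span one half) = 16; eighth = 4; dotted quarter = 12; quarter = 8; quarter note = 8; quarter tied to eighth (quarter + eighth) = 12; eighth tied to thirty-second (eighth + thirty-second) = 5; a full eighth-note quintuplet (5 notes) (five quintuplet eighths span one half) = 16.
Adding: 5 + 1 + 16 + 4 + 12 + 8 + 8 + 12 + 5 + 16 = 87.
87 ÷ 24 = 3 complete bars with 15 left over.

3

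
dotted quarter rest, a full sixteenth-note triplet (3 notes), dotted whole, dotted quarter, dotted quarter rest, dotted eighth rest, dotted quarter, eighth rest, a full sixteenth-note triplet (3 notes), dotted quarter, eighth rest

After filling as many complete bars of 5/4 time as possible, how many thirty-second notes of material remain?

10

One bar of 5/4 = 20 sixteenth notes.
Each duration in sixteenth notes: dotted quarter rest = 6; a full sixteenth-note triplet (3 notes) (three triplet sixteenths span one eighth) = 2; dotted whole = 24; dotted quarter = 6; dotted quarter rest = 6; dotted eighth rest = 3; dotted quarter = 6; eighth rest = 2; a full sixteenth-note triplet (3 notes) (three triplet sixteenths span one eighth) = 2; dotted quarter = 6; eighth rest = 2.
Sum: 6 + 2 + 24 + 6 + 6 + 3 + 6 + 2 + 2 + 6 + 2 = 65.
65 ÷ 20 = 3 complete bars with 5 sixteenth notes remaining = 10 thirty-second notes.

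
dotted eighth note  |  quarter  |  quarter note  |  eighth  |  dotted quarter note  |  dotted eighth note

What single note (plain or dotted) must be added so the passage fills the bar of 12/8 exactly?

The bar of 12/8 = 24 sixteenth notes.
In sixteenth notes: dotted eighth note = 3; quarter = 4; quarter note = 4; eighth = 2; dotted quarter note = 6; dotted eighth note = 3.
Total: 3 + 4 + 4 + 2 + 6 + 3 = 22.
Remaining: 24 − 22 = 2 sixteenth notes, which is a eighth note.

eighth note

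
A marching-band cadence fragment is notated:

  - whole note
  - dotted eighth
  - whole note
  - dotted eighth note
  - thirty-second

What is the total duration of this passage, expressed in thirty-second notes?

Express everything in thirty-second notes: whole note = 32; dotted eighth = 6; whole note = 32; dotted eighth note = 6; thirty-second = 1.
Altogether 32 + 6 + 32 + 6 + 1 = 77 thirty-second notes.

77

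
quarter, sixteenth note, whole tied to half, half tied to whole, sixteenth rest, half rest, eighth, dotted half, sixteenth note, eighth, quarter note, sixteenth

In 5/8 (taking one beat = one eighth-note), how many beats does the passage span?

42

One eighth-note beat = 2 sixteenth notes.
Express everything in sixteenth notes: quarter = 4; sixteenth note = 1; whole tied to half (whole + half) = 24; half tied to whole (half + whole) = 24; sixteenth rest = 1; half rest = 8; eighth = 2; dotted half = 12; sixteenth note = 1; eighth = 2; quarter note = 4; sixteenth = 1.
Altogether 4 + 1 + 24 + 24 + 1 + 8 + 2 + 12 + 1 + 2 + 4 + 1 = 84.
84 ÷ 2 = 42 beats.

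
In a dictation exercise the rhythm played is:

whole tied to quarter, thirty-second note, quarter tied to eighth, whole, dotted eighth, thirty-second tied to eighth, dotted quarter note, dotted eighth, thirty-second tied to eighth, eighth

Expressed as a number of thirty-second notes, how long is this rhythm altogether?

123

Working in thirty-second notes: whole tied to quarter (whole + quarter) = 40; thirty-second note = 1; quarter tied to eighth (quarter + eighth) = 12; whole = 32; dotted eighth = 6; thirty-second tied to eighth (thirty-second + eighth) = 5; dotted quarter note = 12; dotted eighth = 6; thirty-second tied to eighth (thirty-second + eighth) = 5; eighth = 4.
Sum: 40 + 1 + 12 + 32 + 6 + 5 + 12 + 6 + 5 + 4 = 123 thirty-second notes.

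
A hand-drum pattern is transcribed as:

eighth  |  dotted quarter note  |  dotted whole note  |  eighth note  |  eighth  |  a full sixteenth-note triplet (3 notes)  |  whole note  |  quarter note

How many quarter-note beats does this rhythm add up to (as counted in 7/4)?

14.5

One quarter-note beat = 2 eighth notes.
In eighth notes: eighth = 1; dotted quarter note = 3; dotted whole note = 12; eighth note = 1; eighth = 1; a full sixteenth-note triplet (3 notes) (three triplet sixteenths span one eighth) = 1; whole note = 8; quarter note = 2.
Total: 1 + 3 + 12 + 1 + 1 + 1 + 8 + 2 = 29.
29 ÷ 2 = 14.5 beats.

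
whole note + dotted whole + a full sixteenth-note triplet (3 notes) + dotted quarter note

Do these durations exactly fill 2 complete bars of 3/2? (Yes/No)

Yes

One bar of 3/2 = 12 eighth notes, so 2 bars = 24.
Convert each value to eighth notes: whole note = 8; dotted whole = 12; a full sixteenth-note triplet (3 notes) (three triplet sixteenths span one eighth) = 1; dotted quarter note = 3.
Adding: 8 + 12 + 1 + 3 = 24.
24 equals 24, so the answer is Yes.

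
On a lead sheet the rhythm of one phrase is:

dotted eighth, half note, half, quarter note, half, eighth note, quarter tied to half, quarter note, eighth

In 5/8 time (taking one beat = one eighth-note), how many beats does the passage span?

25.5

One eighth-note beat = 2 sixteenth notes.
Convert each value to sixteenth notes: dotted eighth = 3; half note = 8; half = 8; quarter note = 4; half = 8; eighth note = 2; quarter tied to half (quarter + half) = 12; quarter note = 4; eighth = 2.
Total: 3 + 8 + 8 + 4 + 8 + 2 + 12 + 4 + 2 = 51.
51 ÷ 2 = 25.5 beats.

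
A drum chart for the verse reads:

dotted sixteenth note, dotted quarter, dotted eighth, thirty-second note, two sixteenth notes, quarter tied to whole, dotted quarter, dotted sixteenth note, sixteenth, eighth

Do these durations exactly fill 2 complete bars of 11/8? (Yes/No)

No

One bar of 11/8 = 44 thirty-second notes, so 2 bars = 88.
Convert each value to thirty-second notes: dotted sixteenth note = 3; dotted quarter = 12; dotted eighth = 6; thirty-second note = 1; sixteenth note = 2; sixteenth note = 2; quarter tied to whole (quarter + whole) = 40; dotted quarter = 12; dotted sixteenth note = 3; sixteenth = 2; eighth = 4.
Altogether 3 + 12 + 6 + 1 + 2 + 2 + 40 + 12 + 3 + 2 + 4 = 87.
87 falls short of 88, so the answer is No.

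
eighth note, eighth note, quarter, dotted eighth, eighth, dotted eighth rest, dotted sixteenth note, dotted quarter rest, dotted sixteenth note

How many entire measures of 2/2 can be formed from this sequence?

1

One bar of 2/2 = 32 thirty-second notes.
Working in thirty-second notes: eighth note = 4; eighth note = 4; quarter = 8; dotted eighth = 6; eighth = 4; dotted eighth rest = 6; dotted sixteenth note = 3; dotted quarter rest = 12; dotted sixteenth note = 3.
Total: 4 + 4 + 8 + 6 + 4 + 6 + 3 + 12 + 3 = 50.
50 ÷ 32 = 1 complete bar with 18 left over.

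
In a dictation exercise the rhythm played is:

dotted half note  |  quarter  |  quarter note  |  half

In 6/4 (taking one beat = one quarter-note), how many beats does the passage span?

One quarter-note beat = 2 eighth notes.
Convert each value to eighth notes: dotted half note = 6; quarter = 2; quarter note = 2; half = 4.
Sum: 6 + 2 + 2 + 4 = 14.
14 ÷ 2 = 7 beats.

7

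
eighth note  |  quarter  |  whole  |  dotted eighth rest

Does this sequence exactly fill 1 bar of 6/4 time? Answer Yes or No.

No

One bar of 6/4 = 24 sixteenth notes.
In sixteenth notes: eighth note = 2; quarter = 4; whole = 16; dotted eighth rest = 3.
Total: 2 + 4 + 16 + 3 = 25.
25 exceeds 24, so the answer is No.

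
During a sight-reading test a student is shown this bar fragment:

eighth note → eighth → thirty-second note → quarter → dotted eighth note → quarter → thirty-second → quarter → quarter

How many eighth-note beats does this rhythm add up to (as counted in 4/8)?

12

One eighth-note beat = 4 thirty-second notes.
Each duration in thirty-second notes: eighth note = 4; eighth = 4; thirty-second note = 1; quarter = 8; dotted eighth note = 6; quarter = 8; thirty-second = 1; quarter = 8; quarter = 8.
Sum: 4 + 4 + 1 + 8 + 6 + 8 + 1 + 8 + 8 = 48.
48 ÷ 4 = 12 beats.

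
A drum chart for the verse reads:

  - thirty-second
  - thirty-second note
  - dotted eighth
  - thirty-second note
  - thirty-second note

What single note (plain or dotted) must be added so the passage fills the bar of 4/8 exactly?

dotted eighth note

The bar of 4/8 = 16 thirty-second notes.
Each duration in thirty-second notes: thirty-second = 1; thirty-second note = 1; dotted eighth = 6; thirty-second note = 1; thirty-second note = 1.
Sum: 1 + 1 + 6 + 1 + 1 = 10.
Remaining: 16 − 10 = 6 thirty-second notes, which is a dotted eighth note.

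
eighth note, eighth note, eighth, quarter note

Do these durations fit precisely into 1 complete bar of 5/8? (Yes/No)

One bar of 5/8 = 5 eighth notes.
Working in eighth notes: eighth note = 1; eighth note = 1; eighth = 1; quarter note = 2.
Total: 1 + 1 + 1 + 2 = 5.
5 equals 5, so the answer is Yes.

Yes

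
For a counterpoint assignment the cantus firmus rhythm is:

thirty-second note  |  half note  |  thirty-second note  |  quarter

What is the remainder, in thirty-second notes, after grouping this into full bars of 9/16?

One bar of 9/16 = 18 thirty-second notes.
Express everything in thirty-second notes: thirty-second note = 1; half note = 16; thirty-second note = 1; quarter = 8.
Sum: 1 + 16 + 1 + 8 = 26.
26 ÷ 18 = 1 complete bar with 8 thirty-second notes remaining.

8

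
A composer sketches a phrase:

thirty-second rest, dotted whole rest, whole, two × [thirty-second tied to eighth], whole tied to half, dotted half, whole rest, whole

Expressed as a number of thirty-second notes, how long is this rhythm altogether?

Each duration in thirty-second notes: thirty-second rest = 1; dotted whole rest = 48; whole = 32; thirty-second tied to eighth (thirty-second + eighth) = 5; thirty-second tied to eighth (thirty-second + eighth) = 5; whole tied to half (whole + half) = 48; dotted half = 24; whole rest = 32; whole = 32.
Sum: 1 + 48 + 32 + 5 + 5 + 48 + 24 + 32 + 32 = 227 thirty-second notes.

227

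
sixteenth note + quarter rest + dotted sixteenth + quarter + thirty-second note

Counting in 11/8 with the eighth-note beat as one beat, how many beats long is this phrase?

One eighth-note beat = 4 thirty-second notes.
Each duration in thirty-second notes: sixteenth note = 2; quarter rest = 8; dotted sixteenth = 3; quarter = 8; thirty-second note = 1.
Altogether 2 + 8 + 3 + 8 + 1 = 22.
22 ÷ 4 = 5.5 beats.

5.5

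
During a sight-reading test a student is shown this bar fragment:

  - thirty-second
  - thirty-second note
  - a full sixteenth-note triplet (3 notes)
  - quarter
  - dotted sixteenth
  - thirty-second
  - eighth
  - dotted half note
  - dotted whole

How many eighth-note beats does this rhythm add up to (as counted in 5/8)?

23.5

One eighth-note beat = 4 thirty-second notes.
Convert each value to thirty-second notes: thirty-second = 1; thirty-second note = 1; a full sixteenth-note triplet (3 notes) (three triplet sixteenths span one eighth) = 4; quarter = 8; dotted sixteenth = 3; thirty-second = 1; eighth = 4; dotted half note = 24; dotted whole = 48.
Adding: 1 + 1 + 4 + 8 + 3 + 1 + 4 + 24 + 48 = 94.
94 ÷ 4 = 23.5 beats.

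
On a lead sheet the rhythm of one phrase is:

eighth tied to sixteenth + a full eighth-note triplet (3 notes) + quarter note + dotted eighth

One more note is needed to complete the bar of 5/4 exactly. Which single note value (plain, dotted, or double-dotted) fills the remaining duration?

dotted quarter note

The bar of 5/4 = 20 sixteenth notes.
Working in sixteenth notes: eighth tied to sixteenth (eighth + sixteenth) = 3; a full eighth-note triplet (3 notes) (three triplet eighths span one quarter) = 4; quarter note = 4; dotted eighth = 3.
Altogether 3 + 4 + 4 + 3 = 14.
Remaining: 20 − 14 = 6 sixteenth notes, which is a dotted quarter note.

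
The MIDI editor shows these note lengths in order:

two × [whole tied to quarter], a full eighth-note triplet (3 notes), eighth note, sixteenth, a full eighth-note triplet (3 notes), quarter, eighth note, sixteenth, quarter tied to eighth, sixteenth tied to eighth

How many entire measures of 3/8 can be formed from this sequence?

11

One bar of 3/8 = 6 sixteenth notes.
In sixteenth notes: whole tied to quarter (whole + quarter) = 20; whole tied to quarter (whole + quarter) = 20; a full eighth-note triplet (3 notes) (three triplet eighths span one quarter) = 4; eighth note = 2; sixteenth = 1; a full eighth-note triplet (3 notes) (three triplet eighths span one quarter) = 4; quarter = 4; eighth note = 2; sixteenth = 1; quarter tied to eighth (quarter + eighth) = 6; sixteenth tied to eighth (sixteenth + eighth) = 3.
Sum: 20 + 20 + 4 + 2 + 1 + 4 + 4 + 2 + 1 + 6 + 3 = 67.
67 ÷ 6 = 11 complete bars with 1 left over.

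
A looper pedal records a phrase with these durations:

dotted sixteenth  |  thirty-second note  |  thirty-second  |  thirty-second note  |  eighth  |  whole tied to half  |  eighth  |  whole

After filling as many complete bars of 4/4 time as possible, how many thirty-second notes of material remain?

30

One bar of 4/4 = 32 thirty-second notes.
Working in thirty-second notes: dotted sixteenth = 3; thirty-second note = 1; thirty-second = 1; thirty-second note = 1; eighth = 4; whole tied to half (whole + half) = 48; eighth = 4; whole = 32.
Adding: 3 + 1 + 1 + 1 + 4 + 48 + 4 + 32 = 94.
94 ÷ 32 = 2 complete bars with 30 thirty-second notes remaining.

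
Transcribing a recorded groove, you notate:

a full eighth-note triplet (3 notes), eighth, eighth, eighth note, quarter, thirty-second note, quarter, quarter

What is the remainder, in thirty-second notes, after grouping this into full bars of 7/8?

One bar of 7/8 = 28 thirty-second notes.
Working in thirty-second notes: a full eighth-note triplet (3 notes) (three triplet eighths span one quarter) = 8; eighth = 4; eighth = 4; eighth note = 4; quarter = 8; thirty-second note = 1; quarter = 8; quarter = 8.
Adding: 8 + 4 + 4 + 4 + 8 + 1 + 8 + 8 = 45.
45 ÷ 28 = 1 complete bar with 17 thirty-second notes remaining.

17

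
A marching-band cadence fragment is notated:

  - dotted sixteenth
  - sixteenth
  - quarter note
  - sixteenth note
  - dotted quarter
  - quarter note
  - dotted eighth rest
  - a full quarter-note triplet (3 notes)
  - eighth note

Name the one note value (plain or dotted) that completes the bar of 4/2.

The bar of 4/2 = 64 thirty-second notes.
Express everything in thirty-second notes: dotted sixteenth = 3; sixteenth = 2; quarter note = 8; sixteenth note = 2; dotted quarter = 12; quarter note = 8; dotted eighth rest = 6; a full quarter-note triplet (3 notes) (three triplet quarters span one half) = 16; eighth note = 4.
Sum: 3 + 2 + 8 + 2 + 12 + 8 + 6 + 16 + 4 = 61.
Remaining: 64 − 61 = 3 thirty-second notes, which is a dotted sixteenth note.

dotted sixteenth note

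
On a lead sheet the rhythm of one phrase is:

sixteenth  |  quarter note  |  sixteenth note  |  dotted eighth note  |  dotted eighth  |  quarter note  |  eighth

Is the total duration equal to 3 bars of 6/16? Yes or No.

One bar of 6/16 = 6 sixteenth notes, so 3 bars = 18.
Convert each value to sixteenth notes: sixteenth = 1; quarter note = 4; sixteenth note = 1; dotted eighth note = 3; dotted eighth = 3; quarter note = 4; eighth = 2.
Adding: 1 + 4 + 1 + 3 + 3 + 4 + 2 = 18.
18 equals 18, so the answer is Yes.

Yes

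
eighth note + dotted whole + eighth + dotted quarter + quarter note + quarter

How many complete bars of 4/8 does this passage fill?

One bar of 4/8 = 4 eighth notes.
Each duration in eighth notes: eighth note = 1; dotted whole = 12; eighth = 1; dotted quarter = 3; quarter note = 2; quarter = 2.
Total: 1 + 12 + 1 + 3 + 2 + 2 = 21.
21 ÷ 4 = 5 complete bars with 1 left over.

5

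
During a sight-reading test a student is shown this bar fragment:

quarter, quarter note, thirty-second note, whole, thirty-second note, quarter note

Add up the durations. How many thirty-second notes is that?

Express everything in thirty-second notes: quarter = 8; quarter note = 8; thirty-second note = 1; whole = 32; thirty-second note = 1; quarter note = 8.
Adding: 8 + 8 + 1 + 32 + 1 + 8 = 58 thirty-second notes.

58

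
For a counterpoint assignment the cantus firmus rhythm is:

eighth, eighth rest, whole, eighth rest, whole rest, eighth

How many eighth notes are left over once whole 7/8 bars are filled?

6

One bar of 7/8 = 7 eighth notes.
Express everything in eighth notes: eighth = 1; eighth rest = 1; whole = 8; eighth rest = 1; whole rest = 8; eighth = 1.
Altogether 1 + 1 + 8 + 1 + 8 + 1 = 20.
20 ÷ 7 = 2 complete bars with 6 eighth notes remaining.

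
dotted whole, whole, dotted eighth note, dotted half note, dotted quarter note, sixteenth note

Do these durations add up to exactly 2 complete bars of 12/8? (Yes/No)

One bar of 12/8 = 24 sixteenth notes, so 2 bars = 48.
Express everything in sixteenth notes: dotted whole = 24; whole = 16; dotted eighth note = 3; dotted half note = 12; dotted quarter note = 6; sixteenth note = 1.
Adding: 24 + 16 + 3 + 12 + 6 + 1 = 62.
62 exceeds 48, so the answer is No.

No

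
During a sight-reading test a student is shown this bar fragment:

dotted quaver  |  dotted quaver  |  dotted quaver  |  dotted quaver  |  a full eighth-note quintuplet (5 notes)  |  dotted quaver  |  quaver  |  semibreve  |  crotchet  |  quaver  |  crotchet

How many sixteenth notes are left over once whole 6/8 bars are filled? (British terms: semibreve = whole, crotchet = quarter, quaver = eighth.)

3

One bar of 6/8 = 12 sixteenth notes.
Convert each value to sixteenth notes: dotted quaver = 3; dotted quaver = 3; dotted quaver = 3; dotted quaver = 3; a full eighth-note quintuplet (5 notes) (five quintuplet eighths span one half) = 8; dotted quaver = 3; quaver = 2; semibreve = 16; crotchet = 4; quaver = 2; crotchet = 4.
Total: 3 + 3 + 3 + 3 + 8 + 3 + 2 + 16 + 4 + 2 + 4 = 51.
51 ÷ 12 = 4 complete bars with 3 sixteenth notes remaining.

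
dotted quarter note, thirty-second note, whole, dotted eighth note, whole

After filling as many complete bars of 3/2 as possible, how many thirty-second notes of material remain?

35

One bar of 3/2 = 48 thirty-second notes.
Convert each value to thirty-second notes: dotted quarter note = 12; thirty-second note = 1; whole = 32; dotted eighth note = 6; whole = 32.
Adding: 12 + 1 + 32 + 6 + 32 = 83.
83 ÷ 48 = 1 complete bar with 35 thirty-second notes remaining.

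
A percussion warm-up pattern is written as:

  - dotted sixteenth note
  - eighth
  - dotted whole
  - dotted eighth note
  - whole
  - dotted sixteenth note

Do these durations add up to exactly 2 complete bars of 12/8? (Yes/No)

Yes

One bar of 12/8 = 48 thirty-second notes, so 2 bars = 96.
In thirty-second notes: dotted sixteenth note = 3; eighth = 4; dotted whole = 48; dotted eighth note = 6; whole = 32; dotted sixteenth note = 3.
Altogether 3 + 4 + 48 + 6 + 32 + 3 = 96.
96 equals 96, so the answer is Yes.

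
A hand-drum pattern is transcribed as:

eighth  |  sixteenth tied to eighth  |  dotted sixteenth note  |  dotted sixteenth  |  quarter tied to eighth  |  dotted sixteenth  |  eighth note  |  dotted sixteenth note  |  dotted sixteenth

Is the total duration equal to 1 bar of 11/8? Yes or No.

One bar of 11/8 = 44 thirty-second notes.
Each duration in thirty-second notes: eighth = 4; sixteenth tied to eighth (sixteenth + eighth) = 6; dotted sixteenth note = 3; dotted sixteenth = 3; quarter tied to eighth (quarter + eighth) = 12; dotted sixteenth = 3; eighth note = 4; dotted sixteenth note = 3; dotted sixteenth = 3.
Sum: 4 + 6 + 3 + 3 + 12 + 3 + 4 + 3 + 3 = 41.
41 falls short of 44, so the answer is No.

No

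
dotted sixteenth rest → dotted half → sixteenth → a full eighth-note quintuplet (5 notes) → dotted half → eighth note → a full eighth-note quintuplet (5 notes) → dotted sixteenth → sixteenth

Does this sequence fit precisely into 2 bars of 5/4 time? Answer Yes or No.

One bar of 5/4 = 40 thirty-second notes, so 2 bars = 80.
Express everything in thirty-second notes: dotted sixteenth rest = 3; dotted half = 24; sixteenth = 2; a full eighth-note quintuplet (5 notes) (five quintuplet eighths span one half) = 16; dotted half = 24; eighth note = 4; a full eighth-note quintuplet (5 notes) (five quintuplet eighths span one half) = 16; dotted sixteenth = 3; sixteenth = 2.
Sum: 3 + 24 + 2 + 16 + 24 + 4 + 16 + 3 + 2 = 94.
94 exceeds 80, so the answer is No.

No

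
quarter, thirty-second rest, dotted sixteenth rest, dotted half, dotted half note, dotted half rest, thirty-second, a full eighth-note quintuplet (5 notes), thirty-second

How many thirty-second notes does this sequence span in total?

102

In thirty-second notes: quarter = 8; thirty-second rest = 1; dotted sixteenth rest = 3; dotted half = 24; dotted half note = 24; dotted half rest = 24; thirty-second = 1; a full eighth-note quintuplet (5 notes) (five quintuplet eighths span one half) = 16; thirty-second = 1.
Adding: 8 + 1 + 3 + 24 + 24 + 24 + 1 + 16 + 1 = 102 thirty-second notes.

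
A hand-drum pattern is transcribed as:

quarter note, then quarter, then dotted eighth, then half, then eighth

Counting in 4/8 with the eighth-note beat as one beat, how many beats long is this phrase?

One eighth-note beat = 2 sixteenth notes.
Working in sixteenth notes: quarter note = 4; quarter = 4; dotted eighth = 3; half = 8; eighth = 2.
Total: 4 + 4 + 3 + 8 + 2 = 21.
21 ÷ 2 = 10.5 beats.

10.5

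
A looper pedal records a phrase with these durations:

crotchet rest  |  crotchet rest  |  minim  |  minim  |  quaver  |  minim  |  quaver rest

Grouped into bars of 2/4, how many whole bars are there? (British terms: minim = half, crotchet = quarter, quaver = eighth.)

One bar of 2/4 = 4 eighth notes.
Express everything in eighth notes: crotchet rest = 2; crotchet rest = 2; minim = 4; minim = 4; quaver = 1; minim = 4; quaver rest = 1.
Total: 2 + 2 + 4 + 4 + 1 + 4 + 1 = 18.
18 ÷ 4 = 4 complete bars with 2 left over.

4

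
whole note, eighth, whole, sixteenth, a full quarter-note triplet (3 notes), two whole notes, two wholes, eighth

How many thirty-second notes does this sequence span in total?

218

Convert each value to thirty-second notes: whole note = 32; eighth = 4; whole = 32; sixteenth = 2; a full quarter-note triplet (3 notes) (three triplet quarters span one half) = 16; whole note = 32; whole note = 32; whole = 32; whole = 32; eighth = 4.
Altogether 32 + 4 + 32 + 2 + 16 + 32 + 32 + 32 + 32 + 4 = 218 thirty-second notes.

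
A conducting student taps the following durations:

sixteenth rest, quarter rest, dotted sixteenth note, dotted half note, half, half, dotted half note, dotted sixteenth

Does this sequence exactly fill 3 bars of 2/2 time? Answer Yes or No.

Yes

One bar of 2/2 = 32 thirty-second notes, so 3 bars = 96.
In thirty-second notes: sixteenth rest = 2; quarter rest = 8; dotted sixteenth note = 3; dotted half note = 24; half = 16; half = 16; dotted half note = 24; dotted sixteenth = 3.
Total: 2 + 8 + 3 + 24 + 16 + 16 + 24 + 3 = 96.
96 equals 96, so the answer is Yes.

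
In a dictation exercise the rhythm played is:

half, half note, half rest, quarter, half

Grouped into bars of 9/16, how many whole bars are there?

One bar of 9/16 = 9 sixteenth notes.
In sixteenth notes: half = 8; half note = 8; half rest = 8; quarter = 4; half = 8.
Sum: 8 + 8 + 8 + 4 + 8 = 36.
36 ÷ 9 = 4 complete bars with 0 left over.

4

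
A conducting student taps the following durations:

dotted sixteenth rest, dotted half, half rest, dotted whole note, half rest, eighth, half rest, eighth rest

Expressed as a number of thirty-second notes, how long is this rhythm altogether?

Working in thirty-second notes: dotted sixteenth rest = 3; dotted half = 24; half rest = 16; dotted whole note = 48; half rest = 16; eighth = 4; half rest = 16; eighth rest = 4.
Total: 3 + 24 + 16 + 48 + 16 + 4 + 16 + 4 = 131 thirty-second notes.

131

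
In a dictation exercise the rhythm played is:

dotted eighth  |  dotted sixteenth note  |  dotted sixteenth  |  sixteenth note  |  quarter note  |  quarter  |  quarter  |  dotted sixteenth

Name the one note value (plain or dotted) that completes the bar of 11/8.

dotted sixteenth note

The bar of 11/8 = 44 thirty-second notes.
Convert each value to thirty-second notes: dotted eighth = 6; dotted sixteenth note = 3; dotted sixteenth = 3; sixteenth note = 2; quarter note = 8; quarter = 8; quarter = 8; dotted sixteenth = 3.
Total: 6 + 3 + 3 + 2 + 8 + 8 + 8 + 3 = 41.
Remaining: 44 − 41 = 3 thirty-second notes, which is a dotted sixteenth note.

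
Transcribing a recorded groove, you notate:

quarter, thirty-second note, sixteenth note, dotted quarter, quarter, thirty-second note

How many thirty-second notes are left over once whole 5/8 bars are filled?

One bar of 5/8 = 20 thirty-second notes.
Convert each value to thirty-second notes: quarter = 8; thirty-second note = 1; sixteenth note = 2; dotted quarter = 12; quarter = 8; thirty-second note = 1.
Adding: 8 + 1 + 2 + 12 + 8 + 1 = 32.
32 ÷ 20 = 1 complete bar with 12 thirty-second notes remaining.

12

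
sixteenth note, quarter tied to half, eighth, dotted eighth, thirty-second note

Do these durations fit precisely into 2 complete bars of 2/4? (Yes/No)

One bar of 2/4 = 16 thirty-second notes, so 2 bars = 32.
Convert each value to thirty-second notes: sixteenth note = 2; quarter tied to half (quarter + half) = 24; eighth = 4; dotted eighth = 6; thirty-second note = 1.
Total: 2 + 24 + 4 + 6 + 1 = 37.
37 exceeds 32, so the answer is No.

No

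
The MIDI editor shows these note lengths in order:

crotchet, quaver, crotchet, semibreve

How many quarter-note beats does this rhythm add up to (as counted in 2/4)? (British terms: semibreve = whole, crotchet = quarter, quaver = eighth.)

6.5

One quarter-note beat = 2 eighth notes.
Each duration in eighth notes: crotchet = 2; quaver = 1; crotchet = 2; semibreve = 8.
Altogether 2 + 1 + 2 + 8 = 13.
13 ÷ 2 = 6.5 beats.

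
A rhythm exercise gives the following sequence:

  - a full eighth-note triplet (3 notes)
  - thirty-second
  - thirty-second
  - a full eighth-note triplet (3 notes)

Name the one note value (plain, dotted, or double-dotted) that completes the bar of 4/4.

double-dotted quarter note

The bar of 4/4 = 32 thirty-second notes.
Each duration in thirty-second notes: a full eighth-note triplet (3 notes) (three triplet eighths span one quarter) = 8; thirty-second = 1; thirty-second = 1; a full eighth-note triplet (3 notes) (three triplet eighths span one quarter) = 8.
Adding: 8 + 1 + 1 + 8 = 18.
Remaining: 32 − 18 = 14 thirty-second notes, which is a double-dotted quarter note.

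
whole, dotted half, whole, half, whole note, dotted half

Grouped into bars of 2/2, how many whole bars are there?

One bar of 2/2 = 4 quarter notes.
In quarter notes: whole = 4; dotted half = 3; whole = 4; half = 2; whole note = 4; dotted half = 3.
Sum: 4 + 3 + 4 + 2 + 4 + 3 = 20.
20 ÷ 4 = 5 complete bars with 0 left over.

5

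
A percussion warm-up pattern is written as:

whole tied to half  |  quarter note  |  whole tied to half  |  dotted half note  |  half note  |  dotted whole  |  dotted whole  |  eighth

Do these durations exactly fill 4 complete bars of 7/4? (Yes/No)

No

One bar of 7/4 = 14 eighth notes, so 4 bars = 56.
Express everything in eighth notes: whole tied to half (whole + half) = 12; quarter note = 2; whole tied to half (whole + half) = 12; dotted half note = 6; half note = 4; dotted whole = 12; dotted whole = 12; eighth = 1.
Altogether 12 + 2 + 12 + 6 + 4 + 12 + 12 + 1 = 61.
61 exceeds 56, so the answer is No.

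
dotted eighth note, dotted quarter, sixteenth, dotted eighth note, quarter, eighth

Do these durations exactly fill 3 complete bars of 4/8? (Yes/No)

One bar of 4/8 = 8 sixteenth notes, so 3 bars = 24.
Express everything in sixteenth notes: dotted eighth note = 3; dotted quarter = 6; sixteenth = 1; dotted eighth note = 3; quarter = 4; eighth = 2.
Sum: 3 + 6 + 1 + 3 + 4 + 2 = 19.
19 falls short of 24, so the answer is No.

No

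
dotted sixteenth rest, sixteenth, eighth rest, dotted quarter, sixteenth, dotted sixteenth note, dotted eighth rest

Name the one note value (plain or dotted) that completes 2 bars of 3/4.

half note

2 bars of 3/4 = 48 thirty-second notes.
Each duration in thirty-second notes: dotted sixteenth rest = 3; sixteenth = 2; eighth rest = 4; dotted quarter = 12; sixteenth = 2; dotted sixteenth note = 3; dotted eighth rest = 6.
Adding: 3 + 2 + 4 + 12 + 2 + 3 + 6 = 32.
Remaining: 48 − 32 = 16 thirty-second notes, which is a half note.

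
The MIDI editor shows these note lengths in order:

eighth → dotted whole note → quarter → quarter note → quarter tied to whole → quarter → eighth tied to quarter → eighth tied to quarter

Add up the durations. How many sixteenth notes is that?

70

In sixteenth notes: eighth = 2; dotted whole note = 24; quarter = 4; quarter note = 4; quarter tied to whole (quarter + whole) = 20; quarter = 4; eighth tied to quarter (eighth + quarter) = 6; eighth tied to quarter (eighth + quarter) = 6.
Sum: 2 + 24 + 4 + 4 + 20 + 4 + 6 + 6 = 70 sixteenth notes.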